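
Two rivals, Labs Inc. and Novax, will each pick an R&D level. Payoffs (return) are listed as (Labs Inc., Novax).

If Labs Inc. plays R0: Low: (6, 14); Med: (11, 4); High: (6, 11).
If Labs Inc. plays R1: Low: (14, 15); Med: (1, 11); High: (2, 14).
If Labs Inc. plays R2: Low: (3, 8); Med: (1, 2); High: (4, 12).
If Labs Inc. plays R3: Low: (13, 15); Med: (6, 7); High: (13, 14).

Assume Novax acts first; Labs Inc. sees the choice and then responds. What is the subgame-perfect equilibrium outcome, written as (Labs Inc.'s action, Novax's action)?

(R1, Low)

Work backward from Labs Inc.'s decision.
- Low: Labs Inc. compares 6, 14, 3, 13 and picks R1; Novax would get 15.
- Med: Labs Inc. compares 11, 1, 1, 6 and picks R0; Novax would get 4.
- High: Labs Inc. compares 6, 2, 4, 13 and picks R3; Novax would get 14.
Maximizing over 15, 4, 14, Novax chooses Low. Subgame-perfect outcome: (R1, Low) with payoffs (14, 15).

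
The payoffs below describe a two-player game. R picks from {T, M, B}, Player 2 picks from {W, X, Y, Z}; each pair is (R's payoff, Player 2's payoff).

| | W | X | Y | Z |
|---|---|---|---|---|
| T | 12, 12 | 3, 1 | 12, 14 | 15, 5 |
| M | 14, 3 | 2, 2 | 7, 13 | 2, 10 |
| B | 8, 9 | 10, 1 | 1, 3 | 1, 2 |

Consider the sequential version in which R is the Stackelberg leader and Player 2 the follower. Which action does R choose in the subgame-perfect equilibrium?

Work backward from Player 2's decision.
- T: BR = Y, leader payoff 12.
- M: BR = Y, leader payoff 7.
- B: BR = W, leader payoff 8.
R's induced payoffs are 12, 7, 8, so R commits to T. Subgame-perfect outcome: (T, Y) with payoffs (12, 14).

T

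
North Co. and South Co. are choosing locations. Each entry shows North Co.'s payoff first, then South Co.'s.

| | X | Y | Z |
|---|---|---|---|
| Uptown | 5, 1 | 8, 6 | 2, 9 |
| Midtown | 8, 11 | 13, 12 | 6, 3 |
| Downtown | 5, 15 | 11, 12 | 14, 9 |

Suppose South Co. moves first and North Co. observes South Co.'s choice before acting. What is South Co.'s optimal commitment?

Y

Backward induction with South Co. moving first.
- X: BR = Midtown, leader payoff 11.
- Y: BR = Midtown, leader payoff 12.
- Z: BR = Downtown, leader payoff 9.
Maximizing over 11, 12, 9, South Co. chooses Y. Subgame-perfect outcome: (Midtown, Y) with payoffs (13, 12).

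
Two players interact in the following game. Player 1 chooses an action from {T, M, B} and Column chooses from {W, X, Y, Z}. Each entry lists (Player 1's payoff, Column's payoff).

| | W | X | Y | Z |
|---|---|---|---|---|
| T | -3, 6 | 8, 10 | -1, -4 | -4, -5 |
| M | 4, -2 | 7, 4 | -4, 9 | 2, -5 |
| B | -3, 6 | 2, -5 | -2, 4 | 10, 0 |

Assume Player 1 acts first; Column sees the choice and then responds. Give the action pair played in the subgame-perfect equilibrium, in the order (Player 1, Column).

Backward induction with Player 1 moving first.
- T: BR = X, leader payoff 8.
- M: BR = Y, leader payoff -4.
- B: BR = W, leader payoff -3.
Maximizing over 8, -4, -3, Player 1 chooses T. Subgame-perfect outcome: (T, X) with payoffs (8, 10).

(T, X)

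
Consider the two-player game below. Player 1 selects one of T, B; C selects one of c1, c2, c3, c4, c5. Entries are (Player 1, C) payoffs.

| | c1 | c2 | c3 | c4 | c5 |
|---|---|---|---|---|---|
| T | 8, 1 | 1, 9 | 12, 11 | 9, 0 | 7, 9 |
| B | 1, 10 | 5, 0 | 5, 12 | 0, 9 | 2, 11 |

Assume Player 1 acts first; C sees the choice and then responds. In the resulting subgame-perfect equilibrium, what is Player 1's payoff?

Solve by backward induction (Player 1 leads).
- T: C compares 1, 9, 11, 0, 9 and picks c3; Player 1 would get 12.
- B: C compares 10, 0, 12, 9, 11 and picks c3; Player 1 would get 5.
Player 1's induced payoffs are 12, 5, so Player 1 commits to T. Subgame-perfect outcome: (T, c3) with payoffs (12, 11).

12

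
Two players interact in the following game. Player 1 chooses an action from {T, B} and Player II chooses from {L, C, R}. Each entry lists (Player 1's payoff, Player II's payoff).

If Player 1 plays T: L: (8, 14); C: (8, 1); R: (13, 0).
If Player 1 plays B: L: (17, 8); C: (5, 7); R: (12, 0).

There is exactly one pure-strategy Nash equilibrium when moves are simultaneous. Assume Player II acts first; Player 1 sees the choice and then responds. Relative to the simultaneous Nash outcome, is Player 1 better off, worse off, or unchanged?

unchanged

Player 1 best-responds to each possible Player II move:
- L: BR = B, leader payoff 8.
- C: BR = T, leader payoff 1.
- R: BR = T, leader payoff 0.
Among 8, 1, 0, the best is 8 at L. Subgame-perfect outcome: (B, L) with payoffs (17, 8).
For the simultaneous game, intersect best replies.
Player 1's best replies: L→B; C→T; R→T.
Player II's best replies: T→L; B→L.
Only (B, L) has each player best-responding; Nash payoffs (17, 8).
Player 1 earns 17 sequentially versus 17 at the Nash outcome: unchanged.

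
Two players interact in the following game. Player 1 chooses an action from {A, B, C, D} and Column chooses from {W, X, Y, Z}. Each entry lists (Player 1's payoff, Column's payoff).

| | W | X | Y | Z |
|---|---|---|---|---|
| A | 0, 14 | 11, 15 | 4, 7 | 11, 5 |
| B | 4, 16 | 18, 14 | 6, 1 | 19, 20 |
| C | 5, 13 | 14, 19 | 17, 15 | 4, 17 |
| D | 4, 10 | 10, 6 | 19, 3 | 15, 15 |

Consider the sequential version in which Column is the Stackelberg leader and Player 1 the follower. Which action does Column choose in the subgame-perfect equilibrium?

Z

Work backward from Player 1's decision.
- W: Player 1 compares 0, 4, 5, 4 and picks C; Column would get 13.
- X: Player 1 compares 11, 18, 14, 10 and picks B; Column would get 14.
- Y: Player 1 compares 4, 6, 17, 19 and picks D; Column would get 3.
- Z: Player 1 compares 11, 19, 4, 15 and picks B; Column would get 20.
Column's induced payoffs are 13, 14, 3, 20, so Column commits to Z. Subgame-perfect outcome: (B, Z) with payoffs (19, 20).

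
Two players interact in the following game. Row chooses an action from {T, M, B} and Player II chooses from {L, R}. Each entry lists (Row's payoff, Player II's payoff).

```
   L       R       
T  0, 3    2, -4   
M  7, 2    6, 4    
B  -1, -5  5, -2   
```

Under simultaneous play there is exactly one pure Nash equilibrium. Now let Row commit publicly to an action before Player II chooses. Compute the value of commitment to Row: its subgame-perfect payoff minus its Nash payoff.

0

Backward induction with Row moving first.
- T → Player II plays L (best of 3, -4); Row gets 0.
- M → Player II plays R (best of 2, 4); Row gets 6.
- B → Player II plays R (best of -5, -2); Row gets 5.
Among 0, 6, 5, the best is 6 at M. Subgame-perfect outcome: (M, R) with payoffs (6, 4).
Under simultaneous play:
Row's best replies: L→M; R→M.
Player II's best replies: T→L; M→R; B→R.
The unique mutual best reply is (M, R), giving (6, 4).
Row's commitment gain: 6 − 6 = 0.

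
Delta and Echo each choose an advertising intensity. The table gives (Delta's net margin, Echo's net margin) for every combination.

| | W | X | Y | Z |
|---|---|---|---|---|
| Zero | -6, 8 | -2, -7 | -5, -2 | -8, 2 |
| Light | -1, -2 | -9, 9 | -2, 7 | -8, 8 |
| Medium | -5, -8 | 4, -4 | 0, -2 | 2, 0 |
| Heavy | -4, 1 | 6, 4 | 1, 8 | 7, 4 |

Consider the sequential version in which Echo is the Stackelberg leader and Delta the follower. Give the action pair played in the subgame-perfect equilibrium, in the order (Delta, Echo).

(Heavy, Y)

Backward induction with Echo moving first.
- W: BR = Light, leader payoff -2.
- X: BR = Heavy, leader payoff 4.
- Y: BR = Heavy, leader payoff 8.
- Z: BR = Heavy, leader payoff 4.
Echo's induced payoffs are -2, 4, 8, 4, so Echo commits to Y. Subgame-perfect outcome: (Heavy, Y) with payoffs (1, 8).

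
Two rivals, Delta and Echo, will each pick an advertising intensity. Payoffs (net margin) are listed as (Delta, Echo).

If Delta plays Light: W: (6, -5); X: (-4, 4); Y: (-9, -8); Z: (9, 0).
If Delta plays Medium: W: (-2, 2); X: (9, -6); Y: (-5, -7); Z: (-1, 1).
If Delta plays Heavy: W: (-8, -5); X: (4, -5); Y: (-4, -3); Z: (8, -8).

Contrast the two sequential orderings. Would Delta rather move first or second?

If Delta leads: Echo's best replies are Light→X, Medium→W, Heavy→Y; Delta's induced payoffs -4, -2, -4; outcome (Medium, W), payoffs (-2, 2).
If Echo leads: Delta's best replies are W→Light, X→Medium, Y→Heavy, Z→Light; Echo's induced payoffs -5, -6, -3, 0; outcome (Light, Z), payoffs (9, 0).
Delta gets -2 moving first and 9 moving second, so Delta prefers to move second.

second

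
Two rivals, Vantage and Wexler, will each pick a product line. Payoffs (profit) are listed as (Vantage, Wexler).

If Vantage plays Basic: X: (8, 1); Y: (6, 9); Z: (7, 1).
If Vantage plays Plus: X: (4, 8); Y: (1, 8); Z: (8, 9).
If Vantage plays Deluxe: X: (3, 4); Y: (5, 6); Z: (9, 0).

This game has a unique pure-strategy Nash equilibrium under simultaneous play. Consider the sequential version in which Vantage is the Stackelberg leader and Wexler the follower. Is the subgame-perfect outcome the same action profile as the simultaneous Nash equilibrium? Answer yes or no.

Wexler best-responds to each possible Vantage move:
- Basic: Wexler compares 1, 9, 1 and picks Y; Vantage would get 6.
- Plus: Wexler compares 8, 8, 9 and picks Z; Vantage would get 8.
- Deluxe: Wexler compares 4, 6, 0 and picks Y; Vantage would get 5.
Among 6, 8, 5, the best is 8 at Plus. Subgame-perfect outcome: (Plus, Z) with payoffs (8, 9).
Now find the simultaneous Nash equilibrium.
Vantage's best replies: X→Basic; Y→Basic; Z→Deluxe.
Wexler's best replies: Basic→Y; Plus→Z; Deluxe→Y.
The unique mutual best reply is (Basic, Y), giving (6, 9).
Sequential outcome (Plus, Z) differs from the Nash profile (Basic, Y).

no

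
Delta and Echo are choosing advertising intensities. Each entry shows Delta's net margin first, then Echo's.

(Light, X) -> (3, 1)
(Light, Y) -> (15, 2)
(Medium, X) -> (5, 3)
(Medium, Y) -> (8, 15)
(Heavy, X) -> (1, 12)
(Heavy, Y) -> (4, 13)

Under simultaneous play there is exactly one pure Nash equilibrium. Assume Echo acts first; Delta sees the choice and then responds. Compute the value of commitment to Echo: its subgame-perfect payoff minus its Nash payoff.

Delta best-responds to each possible Echo move:
- X → Delta plays Medium (best of 3, 5, 1); Echo gets 3.
- Y → Delta plays Light (best of 15, 8, 4); Echo gets 2.
Echo's induced payoffs are 3, 2, so Echo commits to X. Subgame-perfect outcome: (Medium, X) with payoffs (5, 3).
Now find the simultaneous Nash equilibrium.
Delta's best replies: X→Medium; Y→Light.
Echo's best replies: Light→Y; Medium→Y; Heavy→Y.
Only (Light, Y) has each player best-responding; Nash payoffs (15, 2).
Echo's commitment gain: 3 − 2 = 1.

1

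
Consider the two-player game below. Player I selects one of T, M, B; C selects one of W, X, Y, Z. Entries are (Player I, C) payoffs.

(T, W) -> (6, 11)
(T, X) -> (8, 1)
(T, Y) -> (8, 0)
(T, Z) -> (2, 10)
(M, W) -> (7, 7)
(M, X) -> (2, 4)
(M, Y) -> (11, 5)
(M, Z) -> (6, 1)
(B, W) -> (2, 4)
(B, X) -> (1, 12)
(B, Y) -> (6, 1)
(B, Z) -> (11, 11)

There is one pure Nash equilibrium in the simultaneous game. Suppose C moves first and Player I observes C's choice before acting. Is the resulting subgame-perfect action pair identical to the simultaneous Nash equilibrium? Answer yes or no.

Player I best-responds to each possible C move:
- W: BR = M, leader payoff 7.
- X: BR = T, leader payoff 1.
- Y: BR = M, leader payoff 5.
- Z: BR = B, leader payoff 11.
Among 7, 1, 5, 11, the best is 11 at Z. Subgame-perfect outcome: (B, Z) with payoffs (11, 11).
For the simultaneous game, intersect best replies.
Player I's best replies: W→M; X→T; Y→M; Z→B.
C's best replies: T→W; M→W; B→X.
The unique mutual best reply is (M, W), giving (7, 7).
Sequential outcome (B, Z) differs from the Nash profile (M, W).

no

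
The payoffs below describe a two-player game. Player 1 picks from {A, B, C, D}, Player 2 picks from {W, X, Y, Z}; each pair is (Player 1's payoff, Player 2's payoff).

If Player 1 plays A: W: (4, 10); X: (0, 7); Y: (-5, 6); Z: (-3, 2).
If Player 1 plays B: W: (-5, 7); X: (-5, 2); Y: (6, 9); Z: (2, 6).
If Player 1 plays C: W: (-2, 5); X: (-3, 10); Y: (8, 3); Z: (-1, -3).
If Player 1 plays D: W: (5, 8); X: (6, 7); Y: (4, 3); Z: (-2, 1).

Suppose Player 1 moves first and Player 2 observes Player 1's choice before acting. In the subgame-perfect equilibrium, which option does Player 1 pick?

Solve by backward induction (Player 1 leads).
- A: BR = W, leader payoff 4.
- B: BR = Y, leader payoff 6.
- C: BR = X, leader payoff -3.
- D: BR = W, leader payoff 5.
Maximizing over 4, 6, -3, 5, Player 1 chooses B. Subgame-perfect outcome: (B, Y) with payoffs (6, 9).

B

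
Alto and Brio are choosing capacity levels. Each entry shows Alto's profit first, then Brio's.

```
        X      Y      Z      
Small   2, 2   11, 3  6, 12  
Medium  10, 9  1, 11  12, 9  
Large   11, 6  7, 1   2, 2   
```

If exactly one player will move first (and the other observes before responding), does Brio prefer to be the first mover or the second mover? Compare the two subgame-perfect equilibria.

first

If Alto leads: Brio's best replies are Small→Z, Medium→Y, Large→X; Alto's induced payoffs 6, 1, 11; outcome (Large, X), payoffs (11, 6).
If Brio leads: Alto's best replies are X→Large, Y→Small, Z→Medium; Brio's induced payoffs 6, 3, 9; outcome (Medium, Z), payoffs (12, 9).
Brio gets 9 moving first and 6 moving second, so Brio prefers to move first.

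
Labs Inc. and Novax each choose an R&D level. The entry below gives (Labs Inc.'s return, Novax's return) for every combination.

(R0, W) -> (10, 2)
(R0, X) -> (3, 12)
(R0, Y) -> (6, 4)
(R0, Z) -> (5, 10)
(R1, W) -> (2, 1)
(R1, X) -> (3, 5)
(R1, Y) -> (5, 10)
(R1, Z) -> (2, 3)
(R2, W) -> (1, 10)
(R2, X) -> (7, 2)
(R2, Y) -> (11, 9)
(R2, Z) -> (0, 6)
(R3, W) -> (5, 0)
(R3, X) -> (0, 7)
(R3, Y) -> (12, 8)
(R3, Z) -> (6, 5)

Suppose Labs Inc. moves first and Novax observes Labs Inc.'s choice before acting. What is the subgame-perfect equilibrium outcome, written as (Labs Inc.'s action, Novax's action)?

Work backward from Novax's decision.
- R0 → Novax plays X (best of 2, 12, 4, 10); Labs Inc. gets 3.
- R1 → Novax plays Y (best of 1, 5, 10, 3); Labs Inc. gets 5.
- R2 → Novax plays W (best of 10, 2, 9, 6); Labs Inc. gets 1.
- R3 → Novax plays Y (best of 0, 7, 8, 5); Labs Inc. gets 12.
Maximizing over 3, 5, 1, 12, Labs Inc. chooses R3. Subgame-perfect outcome: (R3, Y) with payoffs (12, 8).

(R3, Y)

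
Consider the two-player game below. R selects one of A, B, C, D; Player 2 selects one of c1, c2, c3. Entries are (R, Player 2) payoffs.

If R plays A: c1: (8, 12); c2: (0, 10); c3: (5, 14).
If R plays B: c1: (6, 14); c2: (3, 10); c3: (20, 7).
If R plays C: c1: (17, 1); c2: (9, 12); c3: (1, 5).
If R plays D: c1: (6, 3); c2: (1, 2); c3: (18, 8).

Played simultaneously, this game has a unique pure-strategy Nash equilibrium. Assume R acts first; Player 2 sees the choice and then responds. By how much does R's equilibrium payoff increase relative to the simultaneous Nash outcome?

9

Work backward from Player 2's decision.
- A: BR = c3, leader payoff 5.
- B: BR = c1, leader payoff 6.
- C: BR = c2, leader payoff 9.
- D: BR = c3, leader payoff 18.
Maximizing over 5, 6, 9, 18, R chooses D. Subgame-perfect outcome: (D, c3) with payoffs (18, 8).
For the simultaneous game, intersect best replies.
R's best replies: c1→C; c2→C; c3→B.
Player 2's best replies: A→c3; B→c1; C→c2; D→c3.
The unique mutual best reply is (C, c2), giving (9, 12).
R's commitment gain: 18 − 9 = 9.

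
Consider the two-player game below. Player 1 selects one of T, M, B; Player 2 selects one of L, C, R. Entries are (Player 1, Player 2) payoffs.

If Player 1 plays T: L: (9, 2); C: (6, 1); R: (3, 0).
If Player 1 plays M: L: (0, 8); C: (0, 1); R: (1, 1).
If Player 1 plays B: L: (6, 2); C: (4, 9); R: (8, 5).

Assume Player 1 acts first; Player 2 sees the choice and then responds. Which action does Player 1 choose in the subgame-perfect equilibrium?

T

Work backward from Player 2's decision.
- T: BR = L, leader payoff 9.
- M: BR = L, leader payoff 0.
- B: BR = C, leader payoff 4.
Maximizing over 9, 0, 4, Player 1 chooses T. Subgame-perfect outcome: (T, L) with payoffs (9, 2).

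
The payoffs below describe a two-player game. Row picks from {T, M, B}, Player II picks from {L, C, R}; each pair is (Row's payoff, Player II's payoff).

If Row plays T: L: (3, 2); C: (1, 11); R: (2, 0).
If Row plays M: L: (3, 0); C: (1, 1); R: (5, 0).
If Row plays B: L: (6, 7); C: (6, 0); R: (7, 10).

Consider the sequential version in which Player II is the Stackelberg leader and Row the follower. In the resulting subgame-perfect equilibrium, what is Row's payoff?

Solve by backward induction (Player II leads).
- L: BR = B, leader payoff 7.
- C: BR = B, leader payoff 0.
- R: BR = B, leader payoff 10.
Maximizing over 7, 0, 10, Player II chooses R. Subgame-perfect outcome: (B, R) with payoffs (7, 10).

7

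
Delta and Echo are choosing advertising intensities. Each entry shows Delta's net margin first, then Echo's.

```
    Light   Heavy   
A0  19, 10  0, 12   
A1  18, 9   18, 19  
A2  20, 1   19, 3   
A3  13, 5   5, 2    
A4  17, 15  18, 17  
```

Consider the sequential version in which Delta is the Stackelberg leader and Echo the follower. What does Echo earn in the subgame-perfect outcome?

3

Solve by backward induction (Delta leads).
- A0: BR = Heavy, leader payoff 0.
- A1: BR = Heavy, leader payoff 18.
- A2: BR = Heavy, leader payoff 19.
- A3: BR = Light, leader payoff 13.
- A4: BR = Heavy, leader payoff 18.
Delta's induced payoffs are 0, 18, 19, 13, 18, so Delta commits to A2. Subgame-perfect outcome: (A2, Heavy) with payoffs (19, 3).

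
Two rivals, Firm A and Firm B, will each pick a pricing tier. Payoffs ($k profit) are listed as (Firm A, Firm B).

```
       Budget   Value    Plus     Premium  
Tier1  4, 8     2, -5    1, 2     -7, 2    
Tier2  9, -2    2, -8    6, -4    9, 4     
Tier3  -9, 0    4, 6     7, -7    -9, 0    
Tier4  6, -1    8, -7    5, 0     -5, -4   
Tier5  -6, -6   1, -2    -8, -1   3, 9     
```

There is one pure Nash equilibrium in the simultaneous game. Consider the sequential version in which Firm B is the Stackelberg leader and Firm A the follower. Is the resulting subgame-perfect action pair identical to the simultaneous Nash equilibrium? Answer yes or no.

yes

Backward induction with Firm B moving first.
- Budget → Firm A plays Tier2 (best of 4, 9, -9, 6, -6); Firm B gets -2.
- Value → Firm A plays Tier4 (best of 2, 2, 4, 8, 1); Firm B gets -7.
- Plus → Firm A plays Tier3 (best of 1, 6, 7, 5, -8); Firm B gets -7.
- Premium → Firm A plays Tier2 (best of -7, 9, -9, -5, 3); Firm B gets 4.
Among -2, -7, -7, 4, the best is 4 at Premium. Subgame-perfect outcome: (Tier2, Premium) with payoffs (9, 4).
For the simultaneous game, intersect best replies.
Firm A's best replies: Budget→Tier2; Value→Tier4; Plus→Tier3; Premium→Tier2.
Firm B's best replies: Tier1→Budget; Tier2→Premium; Tier3→Value; Tier4→Plus; Tier5→Premium.
Only (Tier2, Premium) has each player best-responding; Nash payoffs (9, 4).
Sequential outcome (Tier2, Premium) coincides with the Nash profile (Tier2, Premium).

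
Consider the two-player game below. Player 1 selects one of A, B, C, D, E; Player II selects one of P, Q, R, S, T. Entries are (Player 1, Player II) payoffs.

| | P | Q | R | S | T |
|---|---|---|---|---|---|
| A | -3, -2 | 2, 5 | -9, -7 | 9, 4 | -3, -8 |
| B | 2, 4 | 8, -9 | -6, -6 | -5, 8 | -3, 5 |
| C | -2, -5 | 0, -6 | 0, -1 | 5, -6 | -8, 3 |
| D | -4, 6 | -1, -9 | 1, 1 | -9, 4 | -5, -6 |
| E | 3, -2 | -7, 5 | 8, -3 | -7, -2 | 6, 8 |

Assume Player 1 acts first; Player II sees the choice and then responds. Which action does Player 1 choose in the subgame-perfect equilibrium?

E

Player II best-responds to each possible Player 1 move:
- A: Player II compares -2, 5, -7, 4, -8 and picks Q; Player 1 would get 2.
- B: Player II compares 4, -9, -6, 8, 5 and picks S; Player 1 would get -5.
- C: Player II compares -5, -6, -1, -6, 3 and picks T; Player 1 would get -8.
- D: Player II compares 6, -9, 1, 4, -6 and picks P; Player 1 would get -4.
- E: Player II compares -2, 5, -3, -2, 8 and picks T; Player 1 would get 6.
Among 2, -5, -8, -4, 6, the best is 6 at E. Subgame-perfect outcome: (E, T) with payoffs (6, 8).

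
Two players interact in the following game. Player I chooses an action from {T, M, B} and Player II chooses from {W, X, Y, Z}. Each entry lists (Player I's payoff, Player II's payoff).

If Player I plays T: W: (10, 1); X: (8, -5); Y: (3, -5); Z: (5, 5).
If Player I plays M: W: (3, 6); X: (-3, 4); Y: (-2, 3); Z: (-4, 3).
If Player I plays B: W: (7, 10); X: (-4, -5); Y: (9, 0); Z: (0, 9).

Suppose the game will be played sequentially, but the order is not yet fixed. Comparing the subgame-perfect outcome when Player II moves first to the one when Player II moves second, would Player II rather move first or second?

second

If Player I leads: Player II's best replies are T→Z, M→W, B→W; Player I's induced payoffs 5, 3, 7; outcome (B, W), payoffs (7, 10).
If Player II leads: Player I's best replies are W→T, X→T, Y→B, Z→T; Player II's induced payoffs 1, -5, 0, 5; outcome (T, Z), payoffs (5, 5).
Player II gets 5 moving first and 10 moving second, so Player II prefers to move second.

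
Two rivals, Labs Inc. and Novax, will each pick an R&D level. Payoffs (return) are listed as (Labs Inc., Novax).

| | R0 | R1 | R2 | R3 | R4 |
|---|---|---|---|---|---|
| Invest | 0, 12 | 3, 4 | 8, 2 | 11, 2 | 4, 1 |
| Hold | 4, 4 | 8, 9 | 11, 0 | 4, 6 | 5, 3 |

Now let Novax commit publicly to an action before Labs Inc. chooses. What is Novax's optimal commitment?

Solve by backward induction (Novax leads).
- R0 → Labs Inc. plays Hold (best of 0, 4); Novax gets 4.
- R1 → Labs Inc. plays Hold (best of 3, 8); Novax gets 9.
- R2 → Labs Inc. plays Hold (best of 8, 11); Novax gets 0.
- R3 → Labs Inc. plays Invest (best of 11, 4); Novax gets 2.
- R4 → Labs Inc. plays Hold (best of 4, 5); Novax gets 3.
Among 4, 9, 0, 2, 3, the best is 9 at R1. Subgame-perfect outcome: (Hold, R1) with payoffs (8, 9).

R1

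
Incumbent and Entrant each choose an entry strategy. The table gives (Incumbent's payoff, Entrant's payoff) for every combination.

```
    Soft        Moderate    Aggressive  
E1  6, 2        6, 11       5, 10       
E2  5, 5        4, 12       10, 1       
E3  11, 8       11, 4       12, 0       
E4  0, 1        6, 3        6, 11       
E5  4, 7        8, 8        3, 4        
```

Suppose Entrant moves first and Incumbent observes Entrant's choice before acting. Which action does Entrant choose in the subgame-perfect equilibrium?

Solve by backward induction (Entrant leads).
- Soft: BR = E3, leader payoff 8.
- Moderate: BR = E3, leader payoff 4.
- Aggressive: BR = E3, leader payoff 0.
Among 8, 4, 0, the best is 8 at Soft. Subgame-perfect outcome: (E3, Soft) with payoffs (11, 8).

Soft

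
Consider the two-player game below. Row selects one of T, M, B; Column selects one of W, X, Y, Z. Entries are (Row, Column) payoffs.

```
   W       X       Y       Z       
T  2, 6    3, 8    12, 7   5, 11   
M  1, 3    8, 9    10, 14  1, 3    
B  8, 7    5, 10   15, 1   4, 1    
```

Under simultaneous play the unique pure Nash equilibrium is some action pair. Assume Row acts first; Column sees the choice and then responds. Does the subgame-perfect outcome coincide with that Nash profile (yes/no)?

no

Column best-responds to each possible Row move:
- T: Column compares 6, 8, 7, 11 and picks Z; Row would get 5.
- M: Column compares 3, 9, 14, 3 and picks Y; Row would get 10.
- B: Column compares 7, 10, 1, 1 and picks X; Row would get 5.
Maximizing over 5, 10, 5, Row chooses M. Subgame-perfect outcome: (M, Y) with payoffs (10, 14).
Now find the simultaneous Nash equilibrium.
Row's best replies: W→B; X→M; Y→B; Z→T.
Column's best replies: T→Z; M→Y; B→X.
Only (T, Z) has each player best-responding; Nash payoffs (5, 11).
Sequential outcome (M, Y) differs from the Nash profile (T, Z).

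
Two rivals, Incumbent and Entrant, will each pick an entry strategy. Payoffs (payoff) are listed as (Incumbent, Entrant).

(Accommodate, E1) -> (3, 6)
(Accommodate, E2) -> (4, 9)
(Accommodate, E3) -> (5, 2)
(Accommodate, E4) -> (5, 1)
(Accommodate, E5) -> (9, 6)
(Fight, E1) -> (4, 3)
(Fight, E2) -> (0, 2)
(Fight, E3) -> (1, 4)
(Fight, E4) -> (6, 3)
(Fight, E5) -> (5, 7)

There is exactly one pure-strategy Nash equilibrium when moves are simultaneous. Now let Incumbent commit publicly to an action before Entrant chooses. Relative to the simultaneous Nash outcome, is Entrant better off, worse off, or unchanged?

worse off

Entrant best-responds to each possible Incumbent move:
- Accommodate → Entrant plays E2 (best of 6, 9, 2, 1, 6); Incumbent gets 4.
- Fight → Entrant plays E5 (best of 3, 2, 4, 3, 7); Incumbent gets 5.
Maximizing over 4, 5, Incumbent chooses Fight. Subgame-perfect outcome: (Fight, E5) with payoffs (5, 7).
Now find the simultaneous Nash equilibrium.
Incumbent's best replies: E1→Fight; E2→Accommodate; E3→Accommodate; E4→Fight; E5→Accommodate.
Entrant's best replies: Accommodate→E2; Fight→E5.
Only (Accommodate, E2) has each player best-responding; Nash payoffs (4, 9).
Entrant earns 7 sequentially versus 9 at the Nash outcome: worse off.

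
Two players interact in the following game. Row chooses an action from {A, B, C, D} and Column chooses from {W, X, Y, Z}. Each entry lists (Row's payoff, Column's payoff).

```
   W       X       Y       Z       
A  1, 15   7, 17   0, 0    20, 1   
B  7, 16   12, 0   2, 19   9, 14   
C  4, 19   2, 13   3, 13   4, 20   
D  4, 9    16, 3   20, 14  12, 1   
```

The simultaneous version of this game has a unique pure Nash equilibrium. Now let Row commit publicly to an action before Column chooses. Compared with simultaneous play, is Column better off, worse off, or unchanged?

unchanged

Work backward from Column's decision.
- A: BR = X, leader payoff 7.
- B: BR = Y, leader payoff 2.
- C: BR = Z, leader payoff 4.
- D: BR = Y, leader payoff 20.
Among 7, 2, 4, 20, the best is 20 at D. Subgame-perfect outcome: (D, Y) with payoffs (20, 14).
Now find the simultaneous Nash equilibrium.
Row's best replies: W→B; X→D; Y→D; Z→A.
Column's best replies: A→X; B→Y; C→Z; D→Y.
Only (D, Y) has each player best-responding; Nash payoffs (20, 14).
Column earns 14 sequentially versus 14 at the Nash outcome: unchanged.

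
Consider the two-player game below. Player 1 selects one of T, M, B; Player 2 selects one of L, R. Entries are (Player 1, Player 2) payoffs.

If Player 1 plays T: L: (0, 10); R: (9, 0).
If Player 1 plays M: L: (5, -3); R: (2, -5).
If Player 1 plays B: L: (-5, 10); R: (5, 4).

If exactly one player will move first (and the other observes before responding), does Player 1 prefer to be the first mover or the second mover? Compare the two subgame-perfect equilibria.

If Player 1 leads: Player 2's best replies are T→L, M→L, B→L; Player 1's induced payoffs 0, 5, -5; outcome (M, L), payoffs (5, -3).
If Player 2 leads: Player 1's best replies are L→M, R→T; Player 2's induced payoffs -3, 0; outcome (T, R), payoffs (9, 0).
Player 1 gets 5 moving first and 9 moving second, so Player 1 prefers to move second.

second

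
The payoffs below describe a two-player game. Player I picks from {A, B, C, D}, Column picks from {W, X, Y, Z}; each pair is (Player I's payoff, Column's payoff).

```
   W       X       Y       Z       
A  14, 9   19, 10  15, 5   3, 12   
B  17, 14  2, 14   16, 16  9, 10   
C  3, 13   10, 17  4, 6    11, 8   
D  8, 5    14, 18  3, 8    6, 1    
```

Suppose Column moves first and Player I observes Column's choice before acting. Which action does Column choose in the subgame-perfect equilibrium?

Backward induction with Column moving first.
- W → Player I plays B (best of 14, 17, 3, 8); Column gets 14.
- X → Player I plays A (best of 19, 2, 10, 14); Column gets 10.
- Y → Player I plays B (best of 15, 16, 4, 3); Column gets 16.
- Z → Player I plays C (best of 3, 9, 11, 6); Column gets 8.
Among 14, 10, 16, 8, the best is 16 at Y. Subgame-perfect outcome: (B, Y) with payoffs (16, 16).

Y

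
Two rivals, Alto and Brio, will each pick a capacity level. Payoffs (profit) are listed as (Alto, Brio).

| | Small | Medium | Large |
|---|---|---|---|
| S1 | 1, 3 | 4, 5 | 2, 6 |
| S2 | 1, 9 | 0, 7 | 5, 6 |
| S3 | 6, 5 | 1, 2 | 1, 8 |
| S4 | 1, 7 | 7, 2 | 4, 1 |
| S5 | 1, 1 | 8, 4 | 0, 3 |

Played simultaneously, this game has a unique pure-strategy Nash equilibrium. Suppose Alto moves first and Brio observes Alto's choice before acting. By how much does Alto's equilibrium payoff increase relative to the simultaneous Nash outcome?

Backward induction with Alto moving first.
- S1: Brio compares 3, 5, 6 and picks Large; Alto would get 2.
- S2: Brio compares 9, 7, 6 and picks Small; Alto would get 1.
- S3: Brio compares 5, 2, 8 and picks Large; Alto would get 1.
- S4: Brio compares 7, 2, 1 and picks Small; Alto would get 1.
- S5: Brio compares 1, 4, 3 and picks Medium; Alto would get 8.
Alto's induced payoffs are 2, 1, 1, 1, 8, so Alto commits to S5. Subgame-perfect outcome: (S5, Medium) with payoffs (8, 4).
Under simultaneous play:
Alto's best replies: Small→S3; Medium→S5; Large→S2.
Brio's best replies: S1→Large; S2→Small; S3→Large; S4→Small; S5→Medium.
Only (S5, Medium) has each player best-responding; Nash payoffs (8, 4).
Alto's commitment gain: 8 − 8 = 0.

0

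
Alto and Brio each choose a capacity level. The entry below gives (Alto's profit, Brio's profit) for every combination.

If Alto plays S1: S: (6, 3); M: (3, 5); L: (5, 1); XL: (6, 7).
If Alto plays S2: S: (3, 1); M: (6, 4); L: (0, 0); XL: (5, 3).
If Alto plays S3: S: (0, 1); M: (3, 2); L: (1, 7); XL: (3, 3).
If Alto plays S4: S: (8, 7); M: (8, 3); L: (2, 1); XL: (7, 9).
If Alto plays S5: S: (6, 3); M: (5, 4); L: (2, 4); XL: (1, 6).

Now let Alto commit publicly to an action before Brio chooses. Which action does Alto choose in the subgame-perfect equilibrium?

Work backward from Brio's decision.
- S1: BR = XL, leader payoff 6.
- S2: BR = M, leader payoff 6.
- S3: BR = L, leader payoff 1.
- S4: BR = XL, leader payoff 7.
- S5: BR = XL, leader payoff 1.
Alto's induced payoffs are 6, 6, 1, 7, 1, so Alto commits to S4. Subgame-perfect outcome: (S4, XL) with payoffs (7, 9).

S4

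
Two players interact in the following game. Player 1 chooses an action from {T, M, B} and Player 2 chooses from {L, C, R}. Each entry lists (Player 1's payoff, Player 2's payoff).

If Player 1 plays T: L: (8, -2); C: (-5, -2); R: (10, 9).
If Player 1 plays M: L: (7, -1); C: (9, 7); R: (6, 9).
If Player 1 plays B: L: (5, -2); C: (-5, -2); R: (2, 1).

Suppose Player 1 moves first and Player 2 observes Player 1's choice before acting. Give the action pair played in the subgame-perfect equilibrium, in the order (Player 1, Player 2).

(T, R)

Player 2 best-responds to each possible Player 1 move:
- T: Player 2 compares -2, -2, 9 and picks R; Player 1 would get 10.
- M: Player 2 compares -1, 7, 9 and picks R; Player 1 would get 6.
- B: Player 2 compares -2, -2, 1 and picks R; Player 1 would get 2.
Player 1's induced payoffs are 10, 6, 2, so Player 1 commits to T. Subgame-perfect outcome: (T, R) with payoffs (10, 9).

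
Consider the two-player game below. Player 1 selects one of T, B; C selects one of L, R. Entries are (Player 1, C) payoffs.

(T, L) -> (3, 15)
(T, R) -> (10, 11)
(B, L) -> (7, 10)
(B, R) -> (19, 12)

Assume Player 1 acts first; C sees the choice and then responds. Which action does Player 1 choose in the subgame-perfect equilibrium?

B

Work backward from C's decision.
- T: BR = L, leader payoff 3.
- B: BR = R, leader payoff 19.
Among 3, 19, the best is 19 at B. Subgame-perfect outcome: (B, R) with payoffs (19, 12).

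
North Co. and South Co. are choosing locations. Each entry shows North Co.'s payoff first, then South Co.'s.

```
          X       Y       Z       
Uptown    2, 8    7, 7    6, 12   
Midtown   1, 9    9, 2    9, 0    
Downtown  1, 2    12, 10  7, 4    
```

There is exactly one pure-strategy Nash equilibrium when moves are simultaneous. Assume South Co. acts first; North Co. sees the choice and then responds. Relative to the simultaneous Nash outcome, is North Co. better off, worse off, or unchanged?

unchanged

Work backward from North Co.'s decision.
- X: BR = Uptown, leader payoff 8.
- Y: BR = Downtown, leader payoff 10.
- Z: BR = Midtown, leader payoff 0.
Among 8, 10, 0, the best is 10 at Y. Subgame-perfect outcome: (Downtown, Y) with payoffs (12, 10).
Now find the simultaneous Nash equilibrium.
North Co.'s best replies: X→Uptown; Y→Downtown; Z→Midtown.
South Co.'s best replies: Uptown→Z; Midtown→X; Downtown→Y.
The unique mutual best reply is (Downtown, Y), giving (12, 10).
North Co. earns 12 sequentially versus 12 at the Nash outcome: unchanged.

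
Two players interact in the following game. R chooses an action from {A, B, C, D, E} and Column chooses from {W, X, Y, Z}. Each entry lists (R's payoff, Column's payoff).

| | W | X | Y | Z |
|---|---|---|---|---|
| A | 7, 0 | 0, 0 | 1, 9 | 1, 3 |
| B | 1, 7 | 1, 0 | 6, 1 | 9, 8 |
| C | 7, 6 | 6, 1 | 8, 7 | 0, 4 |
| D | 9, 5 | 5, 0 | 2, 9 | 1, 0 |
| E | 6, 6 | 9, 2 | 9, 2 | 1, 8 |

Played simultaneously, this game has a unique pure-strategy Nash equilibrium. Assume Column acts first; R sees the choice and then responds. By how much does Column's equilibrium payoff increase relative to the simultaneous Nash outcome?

0

R best-responds to each possible Column move:
- W: R compares 7, 1, 7, 9, 6 and picks D; Column would get 5.
- X: R compares 0, 1, 6, 5, 9 and picks E; Column would get 2.
- Y: R compares 1, 6, 8, 2, 9 and picks E; Column would get 2.
- Z: R compares 1, 9, 0, 1, 1 and picks B; Column would get 8.
Column's induced payoffs are 5, 2, 2, 8, so Column commits to Z. Subgame-perfect outcome: (B, Z) with payoffs (9, 8).
Now find the simultaneous Nash equilibrium.
R's best replies: W→D; X→E; Y→E; Z→B.
Column's best replies: A→Y; B→Z; C→Y; D→Y; E→Z.
Only (B, Z) has each player best-responding; Nash payoffs (9, 8).
Column's commitment gain: 8 − 8 = 0.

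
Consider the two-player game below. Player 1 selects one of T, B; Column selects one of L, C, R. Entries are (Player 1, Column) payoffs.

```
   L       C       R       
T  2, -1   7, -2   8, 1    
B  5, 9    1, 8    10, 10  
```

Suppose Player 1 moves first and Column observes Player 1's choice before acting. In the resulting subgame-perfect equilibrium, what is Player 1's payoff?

10

Work backward from Column's decision.
- T: Column compares -1, -2, 1 and picks R; Player 1 would get 8.
- B: Column compares 9, 8, 10 and picks R; Player 1 would get 10.
Among 8, 10, the best is 10 at B. Subgame-perfect outcome: (B, R) with payoffs (10, 10).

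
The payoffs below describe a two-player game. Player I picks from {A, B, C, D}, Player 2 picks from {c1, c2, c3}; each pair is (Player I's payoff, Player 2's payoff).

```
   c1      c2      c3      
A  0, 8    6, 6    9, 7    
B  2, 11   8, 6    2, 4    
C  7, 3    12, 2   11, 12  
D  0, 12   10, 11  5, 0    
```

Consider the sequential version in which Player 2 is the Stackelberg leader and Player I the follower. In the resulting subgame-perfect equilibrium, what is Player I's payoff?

11

Work backward from Player I's decision.
- c1: BR = C, leader payoff 3.
- c2: BR = C, leader payoff 2.
- c3: BR = C, leader payoff 12.
Player 2's induced payoffs are 3, 2, 12, so Player 2 commits to c3. Subgame-perfect outcome: (C, c3) with payoffs (11, 12).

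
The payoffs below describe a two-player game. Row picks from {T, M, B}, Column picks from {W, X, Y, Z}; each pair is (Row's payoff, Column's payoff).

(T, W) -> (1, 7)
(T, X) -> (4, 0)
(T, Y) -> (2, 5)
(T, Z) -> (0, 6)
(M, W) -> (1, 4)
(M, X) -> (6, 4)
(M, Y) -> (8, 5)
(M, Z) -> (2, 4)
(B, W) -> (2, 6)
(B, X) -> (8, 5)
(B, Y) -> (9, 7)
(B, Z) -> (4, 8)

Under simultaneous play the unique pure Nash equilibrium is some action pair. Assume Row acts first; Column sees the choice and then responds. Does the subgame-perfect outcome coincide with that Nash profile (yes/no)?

Backward induction with Row moving first.
- T: Column compares 7, 0, 5, 6 and picks W; Row would get 1.
- M: Column compares 4, 4, 5, 4 and picks Y; Row would get 8.
- B: Column compares 6, 5, 7, 8 and picks Z; Row would get 4.
Maximizing over 1, 8, 4, Row chooses M. Subgame-perfect outcome: (M, Y) with payoffs (8, 5).
For the simultaneous game, intersect best replies.
Row's best replies: W→B; X→B; Y→B; Z→B.
Column's best replies: T→W; M→Y; B→Z.
Only (B, Z) has each player best-responding; Nash payoffs (4, 8).
Sequential outcome (M, Y) differs from the Nash profile (B, Z).

no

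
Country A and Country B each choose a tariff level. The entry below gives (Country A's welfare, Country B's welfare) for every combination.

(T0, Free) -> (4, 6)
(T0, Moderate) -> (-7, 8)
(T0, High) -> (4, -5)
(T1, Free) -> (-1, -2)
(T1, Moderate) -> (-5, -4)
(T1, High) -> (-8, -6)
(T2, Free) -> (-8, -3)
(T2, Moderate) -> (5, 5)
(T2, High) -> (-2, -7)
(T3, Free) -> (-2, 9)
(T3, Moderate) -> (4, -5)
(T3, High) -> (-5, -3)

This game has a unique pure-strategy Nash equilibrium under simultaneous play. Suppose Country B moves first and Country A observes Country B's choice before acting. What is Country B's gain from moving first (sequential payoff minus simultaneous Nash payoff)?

Backward induction with Country B moving first.
- Free: BR = T0, leader payoff 6.
- Moderate: BR = T2, leader payoff 5.
- High: BR = T0, leader payoff -5.
Country B's induced payoffs are 6, 5, -5, so Country B commits to Free. Subgame-perfect outcome: (T0, Free) with payoffs (4, 6).
For the simultaneous game, intersect best replies.
Country A's best replies: Free→T0; Moderate→T2; High→T0.
Country B's best replies: T0→Moderate; T1→Free; T2→Moderate; T3→Free.
Only (T2, Moderate) has each player best-responding; Nash payoffs (5, 5).
Country B's commitment gain: 6 − 5 = 1.

1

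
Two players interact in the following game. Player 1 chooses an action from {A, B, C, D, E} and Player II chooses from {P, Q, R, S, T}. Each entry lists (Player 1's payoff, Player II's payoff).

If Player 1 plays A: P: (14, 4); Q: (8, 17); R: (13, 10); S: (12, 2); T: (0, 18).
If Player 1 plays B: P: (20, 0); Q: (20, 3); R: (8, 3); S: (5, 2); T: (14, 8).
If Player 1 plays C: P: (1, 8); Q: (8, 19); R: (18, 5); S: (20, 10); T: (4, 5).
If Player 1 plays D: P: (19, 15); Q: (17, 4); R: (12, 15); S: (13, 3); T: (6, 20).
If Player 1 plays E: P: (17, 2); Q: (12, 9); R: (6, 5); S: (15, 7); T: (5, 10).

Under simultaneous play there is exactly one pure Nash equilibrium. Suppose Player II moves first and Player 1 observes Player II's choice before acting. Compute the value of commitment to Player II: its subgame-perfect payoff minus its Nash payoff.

2

Work backward from Player 1's decision.
- P: Player 1 compares 14, 20, 1, 19, 17 and picks B; Player II would get 0.
- Q: Player 1 compares 8, 20, 8, 17, 12 and picks B; Player II would get 3.
- R: Player 1 compares 13, 8, 18, 12, 6 and picks C; Player II would get 5.
- S: Player 1 compares 12, 5, 20, 13, 15 and picks C; Player II would get 10.
- T: Player 1 compares 0, 14, 4, 6, 5 and picks B; Player II would get 8.
Player II's induced payoffs are 0, 3, 5, 10, 8, so Player II commits to S. Subgame-perfect outcome: (C, S) with payoffs (20, 10).
Under simultaneous play:
Player 1's best replies: P→B; Q→B; R→C; S→C; T→B.
Player II's best replies: A→T; B→T; C→Q; D→T; E→T.
The unique mutual best reply is (B, T), giving (14, 8).
Player II's commitment gain: 10 − 8 = 2.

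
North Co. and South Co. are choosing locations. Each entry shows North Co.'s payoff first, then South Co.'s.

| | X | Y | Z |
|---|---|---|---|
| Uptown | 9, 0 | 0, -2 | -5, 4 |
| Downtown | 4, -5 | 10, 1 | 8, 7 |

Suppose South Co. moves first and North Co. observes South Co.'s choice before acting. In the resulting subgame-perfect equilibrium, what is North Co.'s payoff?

8

Backward induction with South Co. moving first.
- X: North Co. compares 9, 4 and picks Uptown; South Co. would get 0.
- Y: North Co. compares 0, 10 and picks Downtown; South Co. would get 1.
- Z: North Co. compares -5, 8 and picks Downtown; South Co. would get 7.
Among 0, 1, 7, the best is 7 at Z. Subgame-perfect outcome: (Downtown, Z) with payoffs (8, 7).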